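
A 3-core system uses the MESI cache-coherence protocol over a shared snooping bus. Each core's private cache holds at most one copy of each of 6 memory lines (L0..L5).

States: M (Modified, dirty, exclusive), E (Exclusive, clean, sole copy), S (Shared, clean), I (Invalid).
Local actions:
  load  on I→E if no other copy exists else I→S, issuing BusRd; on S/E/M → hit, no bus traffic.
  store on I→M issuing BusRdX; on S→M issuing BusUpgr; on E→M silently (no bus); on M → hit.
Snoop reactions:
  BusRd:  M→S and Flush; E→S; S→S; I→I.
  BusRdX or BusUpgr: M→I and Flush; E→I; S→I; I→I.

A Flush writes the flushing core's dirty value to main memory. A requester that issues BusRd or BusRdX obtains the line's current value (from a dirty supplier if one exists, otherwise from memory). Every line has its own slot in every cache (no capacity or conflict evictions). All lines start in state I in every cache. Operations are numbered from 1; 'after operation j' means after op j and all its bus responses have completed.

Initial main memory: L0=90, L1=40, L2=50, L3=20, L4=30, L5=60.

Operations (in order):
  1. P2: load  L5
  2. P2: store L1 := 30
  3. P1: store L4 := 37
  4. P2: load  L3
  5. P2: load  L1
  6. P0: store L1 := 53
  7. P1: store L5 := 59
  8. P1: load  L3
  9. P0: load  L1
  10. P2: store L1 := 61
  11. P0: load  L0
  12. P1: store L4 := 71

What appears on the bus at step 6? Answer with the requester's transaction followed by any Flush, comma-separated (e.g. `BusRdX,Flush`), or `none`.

bus = BusRdX,Flush

[1] P2: load  L5 | P0:I, P1:I, P2:E(60) | bus: BusRd
[2] P2: store L1 := 30 | P0:I, P1:I, P2:M(30) | bus: BusRdX
[3] P1: store L4 := 37 | P0:I, P1:M(37), P2:I | bus: BusRdX
[4] P2: load  L3 | P0:I, P1:I, P2:E(20) | bus: BusRd
[5] P2: load  L1 | P0:I, P1:I, P2:M(30) | bus: none
[6] P0: store L1 := 53 | P0:M(53), P1:I, P2:I | bus: BusRdX,Flush
[7] P1: store L5 := 59 | P0:I, P1:M(59), P2:I | bus: BusRdX
[8] P1: load  L3 | P0:I, P1:S(20), P2:S(20) | bus: BusRd
[9] P0: load  L1 | P0:M(53), P1:I, P2:I | bus: none
[10] P2: store L1 := 61 | P0:I, P1:I, P2:M(61) | bus: BusRdX,Flush
[11] P0: load  L0 | P0:E(90), P1:I, P2:I | bus: BusRd
[12] P1: store L4 := 71 | P0:I, P1:M(71), P2:I | bus: none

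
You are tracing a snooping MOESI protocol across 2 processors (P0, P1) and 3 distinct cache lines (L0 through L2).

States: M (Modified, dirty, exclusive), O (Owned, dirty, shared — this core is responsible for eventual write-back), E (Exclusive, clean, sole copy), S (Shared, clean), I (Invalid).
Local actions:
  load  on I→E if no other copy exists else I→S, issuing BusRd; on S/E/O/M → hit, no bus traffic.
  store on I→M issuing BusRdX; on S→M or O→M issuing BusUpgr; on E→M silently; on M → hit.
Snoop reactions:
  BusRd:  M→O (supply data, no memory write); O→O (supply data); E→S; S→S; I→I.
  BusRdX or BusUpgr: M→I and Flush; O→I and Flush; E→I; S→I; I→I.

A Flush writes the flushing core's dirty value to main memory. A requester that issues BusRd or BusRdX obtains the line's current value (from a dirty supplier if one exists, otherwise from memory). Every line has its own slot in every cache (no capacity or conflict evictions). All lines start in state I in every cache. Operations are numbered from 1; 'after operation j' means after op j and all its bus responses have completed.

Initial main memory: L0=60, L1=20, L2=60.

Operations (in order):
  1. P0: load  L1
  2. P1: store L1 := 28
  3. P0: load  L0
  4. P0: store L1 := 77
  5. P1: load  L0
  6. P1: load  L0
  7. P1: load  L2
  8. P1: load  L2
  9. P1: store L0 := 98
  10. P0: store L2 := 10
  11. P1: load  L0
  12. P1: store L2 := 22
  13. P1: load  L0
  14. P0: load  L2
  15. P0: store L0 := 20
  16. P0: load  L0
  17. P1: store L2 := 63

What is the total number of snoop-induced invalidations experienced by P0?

  op1 P0: load  L1 → E/I on L1; bus BusRd; mem=20
  op2 P1: store L1 := 28 → I/M on L1; bus BusRdX; mem=20
  op3 P0: load  L0 → E/I on L0; bus BusRd; mem=60
  op4 P0: store L1 := 77 → M/I on L1; bus BusRdX Flush; mem=28
  op5 P1: load  L0 → S/S on L0; bus BusRd; mem=60
  op6 P1: load  L0 → S/S on L0; bus (none); mem=60
  op7 P1: load  L2 → I/E on L2; bus BusRd; mem=60
  op8 P1: load  L2 → I/E on L2; bus (none); mem=60
  op9 P1: store L0 := 98 → I/M on L0; bus BusUpgr; mem=60
  op10 P0: store L2 := 10 → M/I on L2; bus BusRdX; mem=60
  op11 P1: load  L0 → I/M on L0; bus (none); mem=60
  op12 P1: store L2 := 22 → I/M on L2; bus BusRdX Flush; mem=10
  op13 P1: load  L0 → I/M on L0; bus (none); mem=60
  op14 P0: load  L2 → S/O on L2; bus BusRd; mem=10
  op15 P0: store L0 := 20 → M/I on L0; bus BusRdX Flush; mem=98
  op16 P0: load  L0 → M/I on L0; bus (none); mem=98
  op17 P1: store L2 := 63 → I/M on L2; bus BusUpgr; mem=10

invalidations = 4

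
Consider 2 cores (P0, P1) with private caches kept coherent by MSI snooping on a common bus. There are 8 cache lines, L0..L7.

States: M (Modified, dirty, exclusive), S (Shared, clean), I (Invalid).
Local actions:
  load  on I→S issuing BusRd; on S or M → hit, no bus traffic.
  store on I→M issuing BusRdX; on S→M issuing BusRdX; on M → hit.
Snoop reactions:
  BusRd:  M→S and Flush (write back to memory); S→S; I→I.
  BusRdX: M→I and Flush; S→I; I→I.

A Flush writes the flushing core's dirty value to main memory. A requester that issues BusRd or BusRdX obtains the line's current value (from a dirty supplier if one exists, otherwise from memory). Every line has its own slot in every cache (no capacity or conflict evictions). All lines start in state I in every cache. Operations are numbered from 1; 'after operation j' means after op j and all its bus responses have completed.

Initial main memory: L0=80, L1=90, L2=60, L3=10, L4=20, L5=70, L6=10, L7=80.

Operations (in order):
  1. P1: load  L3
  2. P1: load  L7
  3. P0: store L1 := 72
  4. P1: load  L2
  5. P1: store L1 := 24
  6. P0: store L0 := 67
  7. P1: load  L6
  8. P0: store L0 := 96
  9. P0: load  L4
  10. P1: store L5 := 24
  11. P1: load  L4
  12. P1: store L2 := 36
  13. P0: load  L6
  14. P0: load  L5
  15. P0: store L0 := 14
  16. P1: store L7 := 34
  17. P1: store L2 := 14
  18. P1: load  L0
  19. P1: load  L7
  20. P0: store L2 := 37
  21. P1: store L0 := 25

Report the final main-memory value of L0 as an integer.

memory[L0] = 14

step 1: P1: load  L3  ⟶  IS  (L3)  txn=BusRd  M[L3]=10
step 2: P1: load  L7  ⟶  IS  (L7)  txn=BusRd  M[L7]=80
step 3: P0: store L1 := 72  ⟶  MI  (L1)  txn=BusRdX  M[L1]=90
step 4: P1: load  L2  ⟶  IS  (L2)  txn=BusRd  M[L2]=60
step 5: P1: store L1 := 24  ⟶  IM  (L1)  txn=BusRdX+Flush  M[L1]=72
step 6: P0: store L0 := 67  ⟶  MI  (L0)  txn=BusRdX  M[L0]=80
step 7: P1: load  L6  ⟶  IS  (L6)  txn=BusRd  M[L6]=10
step 8: P0: store L0 := 96  ⟶  MI  (L0)  txn=∅  M[L0]=80
step 9: P0: load  L4  ⟶  SI  (L4)  txn=BusRd  M[L4]=20
step 10: P1: store L5 := 24  ⟶  IM  (L5)  txn=BusRdX  M[L5]=70
step 11: P1: load  L4  ⟶  SS  (L4)  txn=BusRd  M[L4]=20
step 12: P1: store L2 := 36  ⟶  IM  (L2)  txn=BusRdX  M[L2]=60
step 13: P0: load  L6  ⟶  SS  (L6)  txn=BusRd  M[L6]=10
step 14: P0: load  L5  ⟶  SS  (L5)  txn=BusRd+Flush  M[L5]=24
step 15: P0: store L0 := 14  ⟶  MI  (L0)  txn=∅  M[L0]=80
step 16: P1: store L7 := 34  ⟶  IM  (L7)  txn=BusRdX  M[L7]=80
step 17: P1: store L2 := 14  ⟶  IM  (L2)  txn=∅  M[L2]=60
step 18: P1: load  L0  ⟶  SS  (L0)  txn=BusRd+Flush  M[L0]=14
step 19: P1: load  L7  ⟶  IM  (L7)  txn=∅  M[L7]=80
step 20: P0: store L2 := 37  ⟶  MI  (L2)  txn=BusRdX+Flush  M[L2]=14
step 21: P1: store L0 := 25  ⟶  IM  (L0)  txn=BusRdX  M[L0]=14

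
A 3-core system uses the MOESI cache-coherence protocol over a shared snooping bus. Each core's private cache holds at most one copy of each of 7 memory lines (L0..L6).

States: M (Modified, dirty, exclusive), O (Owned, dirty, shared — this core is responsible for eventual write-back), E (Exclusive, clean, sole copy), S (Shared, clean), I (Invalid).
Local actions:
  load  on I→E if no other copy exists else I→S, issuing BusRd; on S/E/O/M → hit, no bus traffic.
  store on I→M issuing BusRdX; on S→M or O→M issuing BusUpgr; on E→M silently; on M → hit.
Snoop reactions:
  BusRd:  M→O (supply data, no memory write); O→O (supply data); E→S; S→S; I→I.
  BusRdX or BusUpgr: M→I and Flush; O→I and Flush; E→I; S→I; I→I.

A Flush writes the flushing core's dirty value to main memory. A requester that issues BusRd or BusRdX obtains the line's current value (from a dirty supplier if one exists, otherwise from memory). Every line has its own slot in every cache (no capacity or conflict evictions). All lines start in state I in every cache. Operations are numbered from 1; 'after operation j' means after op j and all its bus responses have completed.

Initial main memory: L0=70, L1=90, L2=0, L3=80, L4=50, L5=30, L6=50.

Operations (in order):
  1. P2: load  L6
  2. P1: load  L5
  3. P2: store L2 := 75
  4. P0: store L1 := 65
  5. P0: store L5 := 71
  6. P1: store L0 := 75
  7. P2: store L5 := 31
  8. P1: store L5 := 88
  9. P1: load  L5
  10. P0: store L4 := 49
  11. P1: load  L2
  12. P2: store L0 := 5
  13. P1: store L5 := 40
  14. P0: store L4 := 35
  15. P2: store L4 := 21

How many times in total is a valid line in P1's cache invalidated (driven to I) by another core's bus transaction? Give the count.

invalidations = 2

[1] P2: load  L6 | P0:I, P1:I, P2:E(50) | bus: BusRd
[2] P1: load  L5 | P0:I, P1:E(30), P2:I | bus: BusRd
[3] P2: store L2 := 75 | P0:I, P1:I, P2:M(75) | bus: BusRdX
[4] P0: store L1 := 65 | P0:M(65), P1:I, P2:I | bus: BusRdX
[5] P0: store L5 := 71 | P0:M(71), P1:I, P2:I | bus: BusRdX
[6] P1: store L0 := 75 | P0:I, P1:M(75), P2:I | bus: BusRdX
[7] P2: store L5 := 31 | P0:I, P1:I, P2:M(31) | bus: BusRdX,Flush
[8] P1: store L5 := 88 | P0:I, P1:M(88), P2:I | bus: BusRdX,Flush
[9] P1: load  L5 | P0:I, P1:M(88), P2:I | bus: none
[10] P0: store L4 := 49 | P0:M(49), P1:I, P2:I | bus: BusRdX
[11] P1: load  L2 | P0:I, P1:S(75), P2:O(75) | bus: BusRd
[12] P2: store L0 := 5 | P0:I, P1:I, P2:M(5) | bus: BusRdX,Flush
[13] P1: store L5 := 40 | P0:I, P1:M(40), P2:I | bus: none
[14] P0: store L4 := 35 | P0:M(35), P1:I, P2:I | bus: none
[15] P2: store L4 := 21 | P0:I, P1:I, P2:M(21) | bus: BusRdX,Flush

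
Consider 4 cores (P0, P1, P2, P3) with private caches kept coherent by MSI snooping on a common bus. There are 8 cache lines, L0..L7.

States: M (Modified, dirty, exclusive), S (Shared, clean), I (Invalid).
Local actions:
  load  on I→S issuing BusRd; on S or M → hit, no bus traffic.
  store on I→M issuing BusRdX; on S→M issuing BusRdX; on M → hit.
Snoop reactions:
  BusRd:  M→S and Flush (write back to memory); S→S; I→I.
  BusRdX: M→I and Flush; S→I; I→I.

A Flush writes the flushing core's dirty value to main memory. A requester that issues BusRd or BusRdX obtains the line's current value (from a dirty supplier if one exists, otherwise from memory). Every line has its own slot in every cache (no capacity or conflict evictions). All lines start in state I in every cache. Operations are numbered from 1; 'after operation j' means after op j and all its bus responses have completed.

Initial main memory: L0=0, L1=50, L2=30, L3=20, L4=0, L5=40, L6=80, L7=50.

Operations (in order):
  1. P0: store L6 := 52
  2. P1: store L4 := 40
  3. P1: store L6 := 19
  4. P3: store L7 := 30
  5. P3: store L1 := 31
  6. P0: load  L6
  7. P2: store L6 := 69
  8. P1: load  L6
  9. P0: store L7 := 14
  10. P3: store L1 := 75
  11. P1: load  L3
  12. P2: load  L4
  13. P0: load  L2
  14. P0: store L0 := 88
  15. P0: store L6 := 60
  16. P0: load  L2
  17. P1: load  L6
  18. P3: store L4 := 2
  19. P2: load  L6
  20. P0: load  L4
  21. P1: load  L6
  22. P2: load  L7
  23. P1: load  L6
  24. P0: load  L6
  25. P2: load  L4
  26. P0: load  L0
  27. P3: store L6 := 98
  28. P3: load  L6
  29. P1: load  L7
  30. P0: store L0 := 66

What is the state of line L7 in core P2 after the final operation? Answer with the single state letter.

state = S

1. P0: store L6 := 52  bus=[BusRdX]  L6: P0=M P1=I P2=I P3=I  mem[L6]=80
2. P1: store L4 := 40  bus=[BusRdX]  L4: P0=I P1=M P2=I P3=I  mem[L4]=0
3. P1: store L6 := 19  bus=[BusRdX,Flush]  L6: P0=I P1=M P2=I P3=I  mem[L6]=52
4. P3: store L7 := 30  bus=[BusRdX]  L7: P0=I P1=I P2=I P3=M  mem[L7]=50
5. P3: store L1 := 31  bus=[BusRdX]  L1: P0=I P1=I P2=I P3=M  mem[L1]=50
6. P0: load  L6  bus=[BusRd,Flush]  L6: P0=S P1=S P2=I P3=I  mem[L6]=19
7. P2: store L6 := 69  bus=[BusRdX]  L6: P0=I P1=I P2=M P3=I  mem[L6]=19
8. P1: load  L6  bus=[BusRd,Flush]  L6: P0=I P1=S P2=S P3=I  mem[L6]=69
9. P0: store L7 := 14  bus=[BusRdX,Flush]  L7: P0=M P1=I P2=I P3=I  mem[L7]=30
10. P3: store L1 := 75  bus=[-]  L1: P0=I P1=I P2=I P3=M  mem[L1]=50
11. P1: load  L3  bus=[BusRd]  L3: P0=I P1=S P2=I P3=I  mem[L3]=20
12. P2: load  L4  bus=[BusRd,Flush]  L4: P0=I P1=S P2=S P3=I  mem[L4]=40
13. P0: load  L2  bus=[BusRd]  L2: P0=S P1=I P2=I P3=I  mem[L2]=30
14. P0: store L0 := 88  bus=[BusRdX]  L0: P0=M P1=I P2=I P3=I  mem[L0]=0
15. P0: store L6 := 60  bus=[BusRdX]  L6: P0=M P1=I P2=I P3=I  mem[L6]=69
16. P0: load  L2  bus=[-]  L2: P0=S P1=I P2=I P3=I  mem[L2]=30
17. P1: load  L6  bus=[BusRd,Flush]  L6: P0=S P1=S P2=I P3=I  mem[L6]=60
18. P3: store L4 := 2  bus=[BusRdX]  L4: P0=I P1=I P2=I P3=M  mem[L4]=40
19. P2: load  L6  bus=[BusRd]  L6: P0=S P1=S P2=S P3=I  mem[L6]=60
20. P0: load  L4  bus=[BusRd,Flush]  L4: P0=S P1=I P2=I P3=S  mem[L4]=2
21. P1: load  L6  bus=[-]  L6: P0=S P1=S P2=S P3=I  mem[L6]=60
22. P2: load  L7  bus=[BusRd,Flush]  L7: P0=S P1=I P2=S P3=I  mem[L7]=14
23. P1: load  L6  bus=[-]  L6: P0=S P1=S P2=S P3=I  mem[L6]=60
24. P0: load  L6  bus=[-]  L6: P0=S P1=S P2=S P3=I  mem[L6]=60
25. P2: load  L4  bus=[BusRd]  L4: P0=S P1=I P2=S P3=S  mem[L4]=2
26. P0: load  L0  bus=[-]  L0: P0=M P1=I P2=I P3=I  mem[L0]=0
27. P3: store L6 := 98  bus=[BusRdX]  L6: P0=I P1=I P2=I P3=M  mem[L6]=60
28. P3: load  L6  bus=[-]  L6: P0=I P1=I P2=I P3=M  mem[L6]=60
29. P1: load  L7  bus=[BusRd]  L7: P0=S P1=S P2=S P3=I  mem[L7]=14
30. P0: store L0 := 66  bus=[-]  L0: P0=M P1=I P2=I P3=I  mem[L0]=0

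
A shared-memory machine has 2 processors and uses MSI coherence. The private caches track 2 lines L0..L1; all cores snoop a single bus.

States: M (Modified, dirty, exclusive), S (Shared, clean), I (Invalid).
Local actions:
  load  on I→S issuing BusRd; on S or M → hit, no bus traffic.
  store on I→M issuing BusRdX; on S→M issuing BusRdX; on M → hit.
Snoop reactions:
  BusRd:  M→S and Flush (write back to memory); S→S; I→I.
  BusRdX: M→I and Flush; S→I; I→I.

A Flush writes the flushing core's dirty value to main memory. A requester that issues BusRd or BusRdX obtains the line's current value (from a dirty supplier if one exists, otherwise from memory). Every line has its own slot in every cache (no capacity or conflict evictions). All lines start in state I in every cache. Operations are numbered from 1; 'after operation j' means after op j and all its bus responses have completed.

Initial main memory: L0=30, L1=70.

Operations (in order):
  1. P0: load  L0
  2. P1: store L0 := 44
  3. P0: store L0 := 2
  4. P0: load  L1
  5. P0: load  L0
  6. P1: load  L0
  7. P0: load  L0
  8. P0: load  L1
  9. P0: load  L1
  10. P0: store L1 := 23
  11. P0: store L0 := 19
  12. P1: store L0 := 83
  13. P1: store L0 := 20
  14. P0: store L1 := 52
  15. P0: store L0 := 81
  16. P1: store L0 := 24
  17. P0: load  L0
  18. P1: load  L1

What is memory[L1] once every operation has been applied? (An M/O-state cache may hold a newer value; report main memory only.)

[1] P0: load  L0 | P0:S(30), P1:I | bus: BusRd
[2] P1: store L0 := 44 | P0:I, P1:M(44) | bus: BusRdX
[3] P0: store L0 := 2 | P0:M(2), P1:I | bus: BusRdX,Flush
[4] P0: load  L1 | P0:S(70), P1:I | bus: BusRd
[5] P0: load  L0 | P0:M(2), P1:I | bus: none
[6] P1: load  L0 | P0:S(2), P1:S(2) | bus: BusRd,Flush
[7] P0: load  L0 | P0:S(2), P1:S(2) | bus: none
[8] P0: load  L1 | P0:S(70), P1:I | bus: none
[9] P0: load  L1 | P0:S(70), P1:I | bus: none
[10] P0: store L1 := 23 | P0:M(23), P1:I | bus: BusRdX
[11] P0: store L0 := 19 | P0:M(19), P1:I | bus: BusRdX
[12] P1: store L0 := 83 | P0:I, P1:M(83) | bus: BusRdX,Flush
[13] P1: store L0 := 20 | P0:I, P1:M(20) | bus: none
[14] P0: store L1 := 52 | P0:M(52), P1:I | bus: none
[15] P0: store L0 := 81 | P0:M(81), P1:I | bus: BusRdX,Flush
[16] P1: store L0 := 24 | P0:I, P1:M(24) | bus: BusRdX,Flush
[17] P0: load  L0 | P0:S(24), P1:S(24) | bus: BusRd,Flush
[18] P1: load  L1 | P0:S(52), P1:S(52) | bus: BusRd,Flush

memory[L1] = 52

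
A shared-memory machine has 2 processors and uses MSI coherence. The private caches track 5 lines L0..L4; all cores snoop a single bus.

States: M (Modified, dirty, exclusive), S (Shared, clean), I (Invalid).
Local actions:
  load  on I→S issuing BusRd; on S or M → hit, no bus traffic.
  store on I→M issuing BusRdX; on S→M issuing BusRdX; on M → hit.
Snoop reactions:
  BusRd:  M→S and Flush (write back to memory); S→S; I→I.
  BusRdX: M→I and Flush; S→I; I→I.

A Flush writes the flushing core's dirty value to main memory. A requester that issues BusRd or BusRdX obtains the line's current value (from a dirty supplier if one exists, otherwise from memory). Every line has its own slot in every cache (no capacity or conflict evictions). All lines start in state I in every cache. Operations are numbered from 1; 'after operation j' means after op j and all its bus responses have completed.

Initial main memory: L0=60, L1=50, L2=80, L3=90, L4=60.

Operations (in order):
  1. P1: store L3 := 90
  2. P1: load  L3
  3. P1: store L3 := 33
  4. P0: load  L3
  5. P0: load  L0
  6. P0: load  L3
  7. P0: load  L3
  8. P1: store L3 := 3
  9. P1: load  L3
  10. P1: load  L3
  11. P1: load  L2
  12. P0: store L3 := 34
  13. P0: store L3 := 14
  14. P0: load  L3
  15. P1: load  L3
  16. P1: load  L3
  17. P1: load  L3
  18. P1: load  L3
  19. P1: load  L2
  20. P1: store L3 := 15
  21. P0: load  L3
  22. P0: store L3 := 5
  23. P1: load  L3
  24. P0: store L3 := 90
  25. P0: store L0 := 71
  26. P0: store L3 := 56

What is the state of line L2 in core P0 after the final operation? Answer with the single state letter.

state = I

  op1 P1: store L3 := 90 → I/M on L3; bus BusRdX; mem=90
  op2 P1: load  L3 → I/M on L3; bus (none); mem=90
  op3 P1: store L3 := 33 → I/M on L3; bus (none); mem=90
  op4 P0: load  L3 → S/S on L3; bus BusRd Flush; mem=33
  op5 P0: load  L0 → S/I on L0; bus BusRd; mem=60
  op6 P0: load  L3 → S/S on L3; bus (none); mem=33
  op7 P0: load  L3 → S/S on L3; bus (none); mem=33
  op8 P1: store L3 := 3 → I/M on L3; bus BusRdX; mem=33
  op9 P1: load  L3 → I/M on L3; bus (none); mem=33
  op10 P1: load  L3 → I/M on L3; bus (none); mem=33
  op11 P1: load  L2 → I/S on L2; bus BusRd; mem=80
  op12 P0: store L3 := 34 → M/I on L3; bus BusRdX Flush; mem=3
  op13 P0: store L3 := 14 → M/I on L3; bus (none); mem=3
  op14 P0: load  L3 → M/I on L3; bus (none); mem=3
  op15 P1: load  L3 → S/S on L3; bus BusRd Flush; mem=14
  op16 P1: load  L3 → S/S on L3; bus (none); mem=14
  op17 P1: load  L3 → S/S on L3; bus (none); mem=14
  op18 P1: load  L3 → S/S on L3; bus (none); mem=14
  op19 P1: load  L2 → I/S on L2; bus (none); mem=80
  op20 P1: store L3 := 15 → I/M on L3; bus BusRdX; mem=14
  op21 P0: load  L3 → S/S on L3; bus BusRd Flush; mem=15
  op22 P0: store L3 := 5 → M/I on L3; bus BusRdX; mem=15
  op23 P1: load  L3 → S/S on L3; bus BusRd Flush; mem=5
  op24 P0: store L3 := 90 → M/I on L3; bus BusRdX; mem=5
  op25 P0: store L0 := 71 → M/I on L0; bus BusRdX; mem=60
  op26 P0: store L3 := 56 → M/I on L3; bus (none); mem=5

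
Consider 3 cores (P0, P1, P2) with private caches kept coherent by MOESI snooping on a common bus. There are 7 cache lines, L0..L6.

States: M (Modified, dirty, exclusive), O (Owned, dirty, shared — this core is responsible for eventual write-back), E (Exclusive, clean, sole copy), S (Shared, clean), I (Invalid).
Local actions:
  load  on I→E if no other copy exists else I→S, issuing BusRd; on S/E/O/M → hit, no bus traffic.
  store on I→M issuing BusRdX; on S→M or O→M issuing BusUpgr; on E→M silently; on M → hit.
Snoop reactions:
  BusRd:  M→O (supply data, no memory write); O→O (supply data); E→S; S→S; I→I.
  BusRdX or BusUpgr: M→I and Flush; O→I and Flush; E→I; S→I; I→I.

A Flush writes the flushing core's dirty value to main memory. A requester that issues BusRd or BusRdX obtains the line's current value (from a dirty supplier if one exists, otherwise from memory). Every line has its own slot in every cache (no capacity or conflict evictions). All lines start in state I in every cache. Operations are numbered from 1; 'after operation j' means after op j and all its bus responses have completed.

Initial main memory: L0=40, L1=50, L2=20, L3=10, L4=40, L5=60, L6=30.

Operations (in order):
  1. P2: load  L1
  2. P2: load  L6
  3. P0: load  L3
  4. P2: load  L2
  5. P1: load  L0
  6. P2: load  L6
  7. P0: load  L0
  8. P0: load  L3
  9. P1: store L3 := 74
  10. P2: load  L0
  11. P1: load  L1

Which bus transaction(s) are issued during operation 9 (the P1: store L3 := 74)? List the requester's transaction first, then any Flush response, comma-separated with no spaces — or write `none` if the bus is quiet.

step 1: P2: load  L1  ⟶  IIE  (L1)  txn=BusRd  M[L1]=50
step 2: P2: load  L6  ⟶  IIE  (L6)  txn=BusRd  M[L6]=30
step 3: P0: load  L3  ⟶  EII  (L3)  txn=BusRd  M[L3]=10
step 4: P2: load  L2  ⟶  IIE  (L2)  txn=BusRd  M[L2]=20
step 5: P1: load  L0  ⟶  IEI  (L0)  txn=BusRd  M[L0]=40
step 6: P2: load  L6  ⟶  IIE  (L6)  txn=∅  M[L6]=30
step 7: P0: load  L0  ⟶  SSI  (L0)  txn=BusRd  M[L0]=40
step 8: P0: load  L3  ⟶  EII  (L3)  txn=∅  M[L3]=10
step 9: P1: store L3 := 74  ⟶  IMI  (L3)  txn=BusRdX  M[L3]=10
step 10: P2: load  L0  ⟶  SSS  (L0)  txn=BusRd  M[L0]=40
step 11: P1: load  L1  ⟶  ISS  (L1)  txn=BusRd  M[L1]=50

bus = BusRdX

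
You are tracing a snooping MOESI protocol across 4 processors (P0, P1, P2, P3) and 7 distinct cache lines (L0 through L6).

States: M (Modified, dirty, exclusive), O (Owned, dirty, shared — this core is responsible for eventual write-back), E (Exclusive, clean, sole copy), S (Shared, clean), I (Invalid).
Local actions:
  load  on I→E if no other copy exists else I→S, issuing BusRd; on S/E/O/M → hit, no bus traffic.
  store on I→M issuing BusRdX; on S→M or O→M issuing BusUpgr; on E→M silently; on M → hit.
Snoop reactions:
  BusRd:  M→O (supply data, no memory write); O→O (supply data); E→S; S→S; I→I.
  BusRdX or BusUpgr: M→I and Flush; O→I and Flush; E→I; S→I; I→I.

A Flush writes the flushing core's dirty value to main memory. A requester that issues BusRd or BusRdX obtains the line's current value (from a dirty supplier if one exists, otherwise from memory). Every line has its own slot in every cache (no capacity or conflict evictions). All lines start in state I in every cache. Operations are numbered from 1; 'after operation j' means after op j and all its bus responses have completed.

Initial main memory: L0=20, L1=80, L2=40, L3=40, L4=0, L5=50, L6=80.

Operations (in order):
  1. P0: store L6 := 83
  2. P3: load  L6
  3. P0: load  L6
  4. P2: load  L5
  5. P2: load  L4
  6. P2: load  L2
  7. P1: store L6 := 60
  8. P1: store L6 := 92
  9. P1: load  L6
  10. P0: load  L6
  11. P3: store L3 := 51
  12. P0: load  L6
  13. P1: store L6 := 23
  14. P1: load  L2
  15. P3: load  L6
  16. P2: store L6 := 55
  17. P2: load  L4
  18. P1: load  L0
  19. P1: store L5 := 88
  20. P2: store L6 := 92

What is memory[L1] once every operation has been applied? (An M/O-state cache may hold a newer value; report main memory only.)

step 1: P0: store L6 := 83  ⟶  MIII  (L6)  txn=BusRdX  M[L6]=80
step 2: P3: load  L6  ⟶  OIIS  (L6)  txn=BusRd  M[L6]=80
step 3: P0: load  L6  ⟶  OIIS  (L6)  txn=∅  M[L6]=80
step 4: P2: load  L5  ⟶  IIEI  (L5)  txn=BusRd  M[L5]=50
step 5: P2: load  L4  ⟶  IIEI  (L4)  txn=BusRd  M[L4]=0
step 6: P2: load  L2  ⟶  IIEI  (L2)  txn=BusRd  M[L2]=40
step 7: P1: store L6 := 60  ⟶  IMII  (L6)  txn=BusRdX+Flush  M[L6]=83
step 8: P1: store L6 := 92  ⟶  IMII  (L6)  txn=∅  M[L6]=83
step 9: P1: load  L6  ⟶  IMII  (L6)  txn=∅  M[L6]=83
step 10: P0: load  L6  ⟶  SOII  (L6)  txn=BusRd  M[L6]=83
step 11: P3: store L3 := 51  ⟶  IIIM  (L3)  txn=BusRdX  M[L3]=40
step 12: P0: load  L6  ⟶  SOII  (L6)  txn=∅  M[L6]=83
step 13: P1: store L6 := 23  ⟶  IMII  (L6)  txn=BusUpgr  M[L6]=83
step 14: P1: load  L2  ⟶  ISSI  (L2)  txn=BusRd  M[L2]=40
step 15: P3: load  L6  ⟶  IOIS  (L6)  txn=BusRd  M[L6]=83
step 16: P2: store L6 := 55  ⟶  IIMI  (L6)  txn=BusRdX+Flush  M[L6]=23
step 17: P2: load  L4  ⟶  IIEI  (L4)  txn=∅  M[L4]=0
step 18: P1: load  L0  ⟶  IEII  (L0)  txn=BusRd  M[L0]=20
step 19: P1: store L5 := 88  ⟶  IMII  (L5)  txn=BusRdX  M[L5]=50
step 20: P2: store L6 := 92  ⟶  IIMI  (L6)  txn=∅  M[L6]=23

memory[L1] = 80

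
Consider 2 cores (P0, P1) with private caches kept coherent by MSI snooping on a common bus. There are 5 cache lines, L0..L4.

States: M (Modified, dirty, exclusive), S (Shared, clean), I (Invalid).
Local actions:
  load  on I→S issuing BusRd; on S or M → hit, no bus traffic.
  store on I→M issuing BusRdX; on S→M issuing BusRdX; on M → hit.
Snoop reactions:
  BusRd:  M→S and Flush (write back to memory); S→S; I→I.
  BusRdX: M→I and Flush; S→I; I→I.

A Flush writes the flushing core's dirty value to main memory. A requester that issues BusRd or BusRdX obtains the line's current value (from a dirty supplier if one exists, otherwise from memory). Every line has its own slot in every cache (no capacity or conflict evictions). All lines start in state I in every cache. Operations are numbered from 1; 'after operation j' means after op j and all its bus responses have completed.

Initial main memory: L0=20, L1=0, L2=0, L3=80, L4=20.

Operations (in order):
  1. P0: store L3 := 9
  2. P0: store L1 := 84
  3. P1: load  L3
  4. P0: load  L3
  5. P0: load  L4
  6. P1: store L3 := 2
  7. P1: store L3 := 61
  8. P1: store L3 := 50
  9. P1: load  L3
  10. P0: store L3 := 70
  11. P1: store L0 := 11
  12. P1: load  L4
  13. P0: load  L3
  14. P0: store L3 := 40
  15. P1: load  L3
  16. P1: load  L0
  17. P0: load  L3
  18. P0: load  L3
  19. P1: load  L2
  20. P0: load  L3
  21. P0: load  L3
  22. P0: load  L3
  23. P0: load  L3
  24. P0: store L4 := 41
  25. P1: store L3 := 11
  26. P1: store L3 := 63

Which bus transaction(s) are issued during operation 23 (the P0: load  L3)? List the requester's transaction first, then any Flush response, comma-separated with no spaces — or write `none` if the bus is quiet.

step 1: P0: store L3 := 9  ⟶  MI  (L3)  txn=BusRdX  M[L3]=80
step 2: P0: store L1 := 84  ⟶  MI  (L1)  txn=BusRdX  M[L1]=0
step 3: P1: load  L3  ⟶  SS  (L3)  txn=BusRd+Flush  M[L3]=9
step 4: P0: load  L3  ⟶  SS  (L3)  txn=∅  M[L3]=9
step 5: P0: load  L4  ⟶  SI  (L4)  txn=BusRd  M[L4]=20
step 6: P1: store L3 := 2  ⟶  IM  (L3)  txn=BusRdX  M[L3]=9
step 7: P1: store L3 := 61  ⟶  IM  (L3)  txn=∅  M[L3]=9
step 8: P1: store L3 := 50  ⟶  IM  (L3)  txn=∅  M[L3]=9
step 9: P1: load  L3  ⟶  IM  (L3)  txn=∅  M[L3]=9
step 10: P0: store L3 := 70  ⟶  MI  (L3)  txn=BusRdX+Flush  M[L3]=50
step 11: P1: store L0 := 11  ⟶  IM  (L0)  txn=BusRdX  M[L0]=20
step 12: P1: load  L4  ⟶  SS  (L4)  txn=BusRd  M[L4]=20
step 13: P0: load  L3  ⟶  MI  (L3)  txn=∅  M[L3]=50
step 14: P0: store L3 := 40  ⟶  MI  (L3)  txn=∅  M[L3]=50
step 15: P1: load  L3  ⟶  SS  (L3)  txn=BusRd+Flush  M[L3]=40
step 16: P1: load  L0  ⟶  IM  (L0)  txn=∅  M[L0]=20
step 17: P0: load  L3  ⟶  SS  (L3)  txn=∅  M[L3]=40
step 18: P0: load  L3  ⟶  SS  (L3)  txn=∅  M[L3]=40
step 19: P1: load  L2  ⟶  IS  (L2)  txn=BusRd  M[L2]=0
step 20: P0: load  L3  ⟶  SS  (L3)  txn=∅  M[L3]=40
step 21: P0: load  L3  ⟶  SS  (L3)  txn=∅  M[L3]=40
step 22: P0: load  L3  ⟶  SS  (L3)  txn=∅  M[L3]=40
step 23: P0: load  L3  ⟶  SS  (L3)  txn=∅  M[L3]=40
step 24: P0: store L4 := 41  ⟶  MI  (L4)  txn=BusRdX  M[L4]=20
step 25: P1: store L3 := 11  ⟶  IM  (L3)  txn=BusRdX  M[L3]=40
step 26: P1: store L3 := 63  ⟶  IM  (L3)  txn=∅  M[L3]=40

bus = none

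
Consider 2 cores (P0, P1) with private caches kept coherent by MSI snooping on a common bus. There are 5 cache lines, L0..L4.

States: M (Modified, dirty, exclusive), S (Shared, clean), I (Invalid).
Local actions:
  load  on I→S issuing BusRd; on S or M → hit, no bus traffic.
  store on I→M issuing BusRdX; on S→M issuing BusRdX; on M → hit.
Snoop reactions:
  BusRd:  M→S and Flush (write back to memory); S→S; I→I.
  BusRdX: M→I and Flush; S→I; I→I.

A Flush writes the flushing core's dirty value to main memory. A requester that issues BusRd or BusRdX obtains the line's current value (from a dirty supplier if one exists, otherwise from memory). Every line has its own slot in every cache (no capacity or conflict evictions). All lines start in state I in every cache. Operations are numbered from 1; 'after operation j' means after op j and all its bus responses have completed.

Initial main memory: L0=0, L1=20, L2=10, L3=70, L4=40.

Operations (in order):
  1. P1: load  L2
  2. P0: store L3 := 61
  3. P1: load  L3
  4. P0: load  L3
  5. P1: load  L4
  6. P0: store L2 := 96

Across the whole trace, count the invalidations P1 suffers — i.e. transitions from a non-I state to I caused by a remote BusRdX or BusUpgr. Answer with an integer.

invalidations = 1

[1] P1: load  L2 | P0:I, P1:S(10) | bus: BusRd
[2] P0: store L3 := 61 | P0:M(61), P1:I | bus: BusRdX
[3] P1: load  L3 | P0:S(61), P1:S(61) | bus: BusRd,Flush
[4] P0: load  L3 | P0:S(61), P1:S(61) | bus: none
[5] P1: load  L4 | P0:I, P1:S(40) | bus: BusRd
[6] P0: store L2 := 96 | P0:M(96), P1:I | bus: BusRdX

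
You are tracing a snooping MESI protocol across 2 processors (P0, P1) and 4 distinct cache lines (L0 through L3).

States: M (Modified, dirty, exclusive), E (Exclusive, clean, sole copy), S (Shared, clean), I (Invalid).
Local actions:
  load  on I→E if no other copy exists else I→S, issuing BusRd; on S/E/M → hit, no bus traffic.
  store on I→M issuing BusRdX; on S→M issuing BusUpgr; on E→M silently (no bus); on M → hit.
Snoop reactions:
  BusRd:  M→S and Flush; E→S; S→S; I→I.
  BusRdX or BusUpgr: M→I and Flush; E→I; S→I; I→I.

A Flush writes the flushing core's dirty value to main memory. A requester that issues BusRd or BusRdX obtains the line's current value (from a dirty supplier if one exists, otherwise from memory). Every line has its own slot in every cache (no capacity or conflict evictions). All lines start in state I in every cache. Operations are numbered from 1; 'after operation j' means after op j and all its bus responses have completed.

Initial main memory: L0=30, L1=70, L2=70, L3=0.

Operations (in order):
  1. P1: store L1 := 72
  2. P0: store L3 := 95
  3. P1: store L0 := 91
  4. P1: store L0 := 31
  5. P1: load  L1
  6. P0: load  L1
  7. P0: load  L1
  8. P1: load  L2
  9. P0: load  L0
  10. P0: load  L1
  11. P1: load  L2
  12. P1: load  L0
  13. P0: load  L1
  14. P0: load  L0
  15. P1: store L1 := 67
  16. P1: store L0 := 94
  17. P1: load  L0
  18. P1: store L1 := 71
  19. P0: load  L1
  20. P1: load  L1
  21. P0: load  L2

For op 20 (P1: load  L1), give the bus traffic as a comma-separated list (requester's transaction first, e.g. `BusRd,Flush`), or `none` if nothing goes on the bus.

bus = none

1. P1: store L1 := 72  bus=[BusRdX]  L1: P0=I P1=M  mem[L1]=70
2. P0: store L3 := 95  bus=[BusRdX]  L3: P0=M P1=I  mem[L3]=0
3. P1: store L0 := 91  bus=[BusRdX]  L0: P0=I P1=M  mem[L0]=30
4. P1: store L0 := 31  bus=[-]  L0: P0=I P1=M  mem[L0]=30
5. P1: load  L1  bus=[-]  L1: P0=I P1=M  mem[L1]=70
6. P0: load  L1  bus=[BusRd,Flush]  L1: P0=S P1=S  mem[L1]=72
7. P0: load  L1  bus=[-]  L1: P0=S P1=S  mem[L1]=72
8. P1: load  L2  bus=[BusRd]  L2: P0=I P1=E  mem[L2]=70
9. P0: load  L0  bus=[BusRd,Flush]  L0: P0=S P1=S  mem[L0]=31
10. P0: load  L1  bus=[-]  L1: P0=S P1=S  mem[L1]=72
11. P1: load  L2  bus=[-]  L2: P0=I P1=E  mem[L2]=70
12. P1: load  L0  bus=[-]  L0: P0=S P1=S  mem[L0]=31
13. P0: load  L1  bus=[-]  L1: P0=S P1=S  mem[L1]=72
14. P0: load  L0  bus=[-]  L0: P0=S P1=S  mem[L0]=31
15. P1: store L1 := 67  bus=[BusUpgr]  L1: P0=I P1=M  mem[L1]=72
16. P1: store L0 := 94  bus=[BusUpgr]  L0: P0=I P1=M  mem[L0]=31
17. P1: load  L0  bus=[-]  L0: P0=I P1=M  mem[L0]=31
18. P1: store L1 := 71  bus=[-]  L1: P0=I P1=M  mem[L1]=72
19. P0: load  L1  bus=[BusRd,Flush]  L1: P0=S P1=S  mem[L1]=71
20. P1: load  L1  bus=[-]  L1: P0=S P1=S  mem[L1]=71
21. P0: load  L2  bus=[BusRd]  L2: P0=S P1=S  mem[L2]=70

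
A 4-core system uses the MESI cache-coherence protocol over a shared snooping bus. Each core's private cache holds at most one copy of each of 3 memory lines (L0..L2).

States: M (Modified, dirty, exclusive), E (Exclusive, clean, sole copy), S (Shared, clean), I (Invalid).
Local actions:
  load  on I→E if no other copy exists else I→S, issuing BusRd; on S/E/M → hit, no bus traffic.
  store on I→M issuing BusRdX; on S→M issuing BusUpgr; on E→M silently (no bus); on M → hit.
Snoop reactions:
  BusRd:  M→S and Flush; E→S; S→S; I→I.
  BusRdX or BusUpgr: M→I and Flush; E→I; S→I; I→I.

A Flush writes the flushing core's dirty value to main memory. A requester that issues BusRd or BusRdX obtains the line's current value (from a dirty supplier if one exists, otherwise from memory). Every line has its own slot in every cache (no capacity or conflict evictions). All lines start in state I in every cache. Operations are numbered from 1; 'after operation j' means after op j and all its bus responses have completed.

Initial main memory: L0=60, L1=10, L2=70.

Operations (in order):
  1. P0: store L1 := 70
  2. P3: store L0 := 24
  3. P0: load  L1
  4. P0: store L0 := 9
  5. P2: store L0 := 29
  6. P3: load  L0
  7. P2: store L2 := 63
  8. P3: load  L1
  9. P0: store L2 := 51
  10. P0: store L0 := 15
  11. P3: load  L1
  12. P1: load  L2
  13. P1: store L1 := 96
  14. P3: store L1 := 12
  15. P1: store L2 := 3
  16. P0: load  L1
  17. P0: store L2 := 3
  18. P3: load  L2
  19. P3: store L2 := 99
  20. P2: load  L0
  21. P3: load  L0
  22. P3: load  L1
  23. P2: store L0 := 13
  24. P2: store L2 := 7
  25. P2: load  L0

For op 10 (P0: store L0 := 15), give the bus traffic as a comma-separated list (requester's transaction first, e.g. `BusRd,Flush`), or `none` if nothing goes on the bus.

1. P0: store L1 := 70  bus=[BusRdX]  L1: P0=M P1=I P2=I P3=I  mem[L1]=10
2. P3: store L0 := 24  bus=[BusRdX]  L0: P0=I P1=I P2=I P3=M  mem[L0]=60
3. P0: load  L1  bus=[-]  L1: P0=M P1=I P2=I P3=I  mem[L1]=10
4. P0: store L0 := 9  bus=[BusRdX,Flush]  L0: P0=M P1=I P2=I P3=I  mem[L0]=24
5. P2: store L0 := 29  bus=[BusRdX,Flush]  L0: P0=I P1=I P2=M P3=I  mem[L0]=9
6. P3: load  L0  bus=[BusRd,Flush]  L0: P0=I P1=I P2=S P3=S  mem[L0]=29
7. P2: store L2 := 63  bus=[BusRdX]  L2: P0=I P1=I P2=M P3=I  mem[L2]=70
8. P3: load  L1  bus=[BusRd,Flush]  L1: P0=S P1=I P2=I P3=S  mem[L1]=70
9. P0: store L2 := 51  bus=[BusRdX,Flush]  L2: P0=M P1=I P2=I P3=I  mem[L2]=63
10. P0: store L0 := 15  bus=[BusRdX]  L0: P0=M P1=I P2=I P3=I  mem[L0]=29
11. P3: load  L1  bus=[-]  L1: P0=S P1=I P2=I P3=S  mem[L1]=70
12. P1: load  L2  bus=[BusRd,Flush]  L2: P0=S P1=S P2=I P3=I  mem[L2]=51
13. P1: store L1 := 96  bus=[BusRdX]  L1: P0=I P1=M P2=I P3=I  mem[L1]=70
14. P3: store L1 := 12  bus=[BusRdX,Flush]  L1: P0=I P1=I P2=I P3=M  mem[L1]=96
15. P1: store L2 := 3  bus=[BusUpgr]  L2: P0=I P1=M P2=I P3=I  mem[L2]=51
16. P0: load  L1  bus=[BusRd,Flush]  L1: P0=S P1=I P2=I P3=S  mem[L1]=12
17. P0: store L2 := 3  bus=[BusRdX,Flush]  L2: P0=M P1=I P2=I P3=I  mem[L2]=3
18. P3: load  L2  bus=[BusRd,Flush]  L2: P0=S P1=I P2=I P3=S  mem[L2]=3
19. P3: store L2 := 99  bus=[BusUpgr]  L2: P0=I P1=I P2=I P3=M  mem[L2]=3
20. P2: load  L0  bus=[BusRd,Flush]  L0: P0=S P1=I P2=S P3=I  mem[L0]=15
21. P3: load  L0  bus=[BusRd]  L0: P0=S P1=I P2=S P3=S  mem[L0]=15
22. P3: load  L1  bus=[-]  L1: P0=S P1=I P2=I P3=S  mem[L1]=12
23. P2: store L0 := 13  bus=[BusUpgr]  L0: P0=I P1=I P2=M P3=I  mem[L0]=15
24. P2: store L2 := 7  bus=[BusRdX,Flush]  L2: P0=I P1=I P2=M P3=I  mem[L2]=99
25. P2: load  L0  bus=[-]  L0: P0=I P1=I P2=M P3=I  mem[L0]=15

bus = BusRdX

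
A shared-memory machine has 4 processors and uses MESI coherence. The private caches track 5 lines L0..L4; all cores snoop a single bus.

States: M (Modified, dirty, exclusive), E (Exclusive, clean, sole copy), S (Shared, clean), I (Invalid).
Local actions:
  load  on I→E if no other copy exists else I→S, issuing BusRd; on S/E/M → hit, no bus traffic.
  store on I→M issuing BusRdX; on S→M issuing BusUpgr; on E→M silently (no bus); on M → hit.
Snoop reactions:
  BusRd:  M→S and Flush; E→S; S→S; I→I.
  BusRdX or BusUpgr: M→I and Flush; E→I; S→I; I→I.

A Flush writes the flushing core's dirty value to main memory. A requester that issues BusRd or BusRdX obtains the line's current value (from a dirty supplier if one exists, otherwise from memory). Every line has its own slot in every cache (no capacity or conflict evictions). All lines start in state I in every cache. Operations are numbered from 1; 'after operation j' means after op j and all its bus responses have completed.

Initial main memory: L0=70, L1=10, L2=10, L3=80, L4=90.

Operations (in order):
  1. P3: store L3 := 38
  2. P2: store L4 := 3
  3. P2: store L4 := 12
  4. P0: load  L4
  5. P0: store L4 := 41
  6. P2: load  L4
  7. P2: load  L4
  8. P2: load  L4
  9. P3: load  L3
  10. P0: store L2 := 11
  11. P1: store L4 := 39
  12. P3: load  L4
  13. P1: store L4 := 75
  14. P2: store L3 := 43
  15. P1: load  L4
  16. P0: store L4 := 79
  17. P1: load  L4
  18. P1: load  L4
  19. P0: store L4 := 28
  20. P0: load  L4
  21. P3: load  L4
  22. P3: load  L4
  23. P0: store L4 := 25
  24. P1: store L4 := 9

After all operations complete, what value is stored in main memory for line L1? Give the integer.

  op1 P3: store L3 := 38 → I/I/I/M on L3; bus BusRdX; mem=80
  op2 P2: store L4 := 3 → I/I/M/I on L4; bus BusRdX; mem=90
  op3 P2: store L4 := 12 → I/I/M/I on L4; bus (none); mem=90
  op4 P0: load  L4 → S/I/S/I on L4; bus BusRd Flush; mem=12
  op5 P0: store L4 := 41 → M/I/I/I on L4; bus BusUpgr; mem=12
  op6 P2: load  L4 → S/I/S/I on L4; bus BusRd Flush; mem=41
  op7 P2: load  L4 → S/I/S/I on L4; bus (none); mem=41
  op8 P2: load  L4 → S/I/S/I on L4; bus (none); mem=41
  op9 P3: load  L3 → I/I/I/M on L3; bus (none); mem=80
  op10 P0: store L2 := 11 → M/I/I/I on L2; bus BusRdX; mem=10
  op11 P1: store L4 := 39 → I/M/I/I on L4; bus BusRdX; mem=41
  op12 P3: load  L4 → I/S/I/S on L4; bus BusRd Flush; mem=39
  op13 P1: store L4 := 75 → I/M/I/I on L4; bus BusUpgr; mem=39
  op14 P2: store L3 := 43 → I/I/M/I on L3; bus BusRdX Flush; mem=38
  op15 P1: load  L4 → I/M/I/I on L4; bus (none); mem=39
  op16 P0: store L4 := 79 → M/I/I/I on L4; bus BusRdX Flush; mem=75
  op17 P1: load  L4 → S/S/I/I on L4; bus BusRd Flush; mem=79
  op18 P1: load  L4 → S/S/I/I on L4; bus (none); mem=79
  op19 P0: store L4 := 28 → M/I/I/I on L4; bus BusUpgr; mem=79
  op20 P0: load  L4 → M/I/I/I on L4; bus (none); mem=79
  op21 P3: load  L4 → S/I/I/S on L4; bus BusRd Flush; mem=28
  op22 P3: load  L4 → S/I/I/S on L4; bus (none); mem=28
  op23 P0: store L4 := 25 → M/I/I/I on L4; bus BusUpgr; mem=28
  op24 P1: store L4 := 9 → I/M/I/I on L4; bus BusRdX Flush; mem=25

memory[L1] = 10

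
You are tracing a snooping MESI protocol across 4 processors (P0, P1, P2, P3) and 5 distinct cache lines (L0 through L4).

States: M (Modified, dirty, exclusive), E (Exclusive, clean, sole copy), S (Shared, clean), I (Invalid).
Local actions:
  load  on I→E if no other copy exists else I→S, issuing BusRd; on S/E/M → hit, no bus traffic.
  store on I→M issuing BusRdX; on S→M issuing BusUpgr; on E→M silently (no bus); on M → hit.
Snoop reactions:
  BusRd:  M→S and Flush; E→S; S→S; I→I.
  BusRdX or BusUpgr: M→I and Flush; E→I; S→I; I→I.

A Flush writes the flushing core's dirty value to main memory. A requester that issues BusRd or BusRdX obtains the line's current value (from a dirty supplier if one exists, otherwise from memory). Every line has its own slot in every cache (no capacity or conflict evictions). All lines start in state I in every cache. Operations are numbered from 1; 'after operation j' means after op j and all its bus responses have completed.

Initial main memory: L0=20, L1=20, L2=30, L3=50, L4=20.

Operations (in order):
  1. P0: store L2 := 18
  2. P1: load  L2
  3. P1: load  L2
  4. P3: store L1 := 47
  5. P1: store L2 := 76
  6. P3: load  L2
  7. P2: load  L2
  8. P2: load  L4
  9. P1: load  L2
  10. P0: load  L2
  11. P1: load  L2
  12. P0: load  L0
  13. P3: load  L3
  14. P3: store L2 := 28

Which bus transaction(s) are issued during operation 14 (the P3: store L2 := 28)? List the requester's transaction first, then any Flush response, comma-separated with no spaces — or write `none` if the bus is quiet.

bus = BusUpgr

1. P0: store L2 := 18  bus=[BusRdX]  L2: P0=M P1=I P2=I P3=I  mem[L2]=30
2. P1: load  L2  bus=[BusRd,Flush]  L2: P0=S P1=S P2=I P3=I  mem[L2]=18
3. P1: load  L2  bus=[-]  L2: P0=S P1=S P2=I P3=I  mem[L2]=18
4. P3: store L1 := 47  bus=[BusRdX]  L1: P0=I P1=I P2=I P3=M  mem[L1]=20
5. P1: store L2 := 76  bus=[BusUpgr]  L2: P0=I P1=M P2=I P3=I  mem[L2]=18
6. P3: load  L2  bus=[BusRd,Flush]  L2: P0=I P1=S P2=I P3=S  mem[L2]=76
7. P2: load  L2  bus=[BusRd]  L2: P0=I P1=S P2=S P3=S  mem[L2]=76
8. P2: load  L4  bus=[BusRd]  L4: P0=I P1=I P2=E P3=I  mem[L4]=20
9. P1: load  L2  bus=[-]  L2: P0=I P1=S P2=S P3=S  mem[L2]=76
10. P0: load  L2  bus=[BusRd]  L2: P0=S P1=S P2=S P3=S  mem[L2]=76
11. P1: load  L2  bus=[-]  L2: P0=S P1=S P2=S P3=S  mem[L2]=76
12. P0: load  L0  bus=[BusRd]  L0: P0=E P1=I P2=I P3=I  mem[L0]=20
13. P3: load  L3  bus=[BusRd]  L3: P0=I P1=I P2=I P3=E  mem[L3]=50
14. P3: store L2 := 28  bus=[BusUpgr]  L2: P0=I P1=I P2=I P3=M  mem[L2]=76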